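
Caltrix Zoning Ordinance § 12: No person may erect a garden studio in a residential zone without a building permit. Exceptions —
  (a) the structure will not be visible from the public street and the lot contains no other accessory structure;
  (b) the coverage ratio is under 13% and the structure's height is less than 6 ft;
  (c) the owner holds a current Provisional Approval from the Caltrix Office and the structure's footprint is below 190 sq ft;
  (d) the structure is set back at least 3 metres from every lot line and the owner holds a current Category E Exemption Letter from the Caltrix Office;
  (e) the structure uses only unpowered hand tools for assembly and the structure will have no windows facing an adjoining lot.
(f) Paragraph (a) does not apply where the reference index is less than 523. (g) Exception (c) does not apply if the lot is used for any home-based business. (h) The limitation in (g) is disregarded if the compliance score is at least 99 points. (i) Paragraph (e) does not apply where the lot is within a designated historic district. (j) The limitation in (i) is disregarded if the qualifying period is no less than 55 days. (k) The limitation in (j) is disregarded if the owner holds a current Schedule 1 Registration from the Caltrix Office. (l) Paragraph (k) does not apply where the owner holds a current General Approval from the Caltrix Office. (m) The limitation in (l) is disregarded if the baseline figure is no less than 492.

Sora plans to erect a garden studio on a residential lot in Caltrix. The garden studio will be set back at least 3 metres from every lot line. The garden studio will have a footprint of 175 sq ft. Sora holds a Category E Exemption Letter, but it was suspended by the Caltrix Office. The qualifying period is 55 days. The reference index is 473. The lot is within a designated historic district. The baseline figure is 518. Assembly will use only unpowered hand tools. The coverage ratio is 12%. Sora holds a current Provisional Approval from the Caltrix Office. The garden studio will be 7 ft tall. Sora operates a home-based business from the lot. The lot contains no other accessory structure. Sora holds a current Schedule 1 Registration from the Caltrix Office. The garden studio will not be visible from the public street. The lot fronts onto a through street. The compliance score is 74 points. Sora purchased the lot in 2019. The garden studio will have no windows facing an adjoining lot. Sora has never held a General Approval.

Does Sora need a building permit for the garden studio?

Yes — Sora must obtain a building permit.

Exception (a) is satisfied on its face — the structure will not be visible from the street; the lot has no other accessory structure. But applying paragraph (f): (f) is triggered — the reference index is 473, less than the 523 limit. So (a) is unavailable.
Exception (b) does not apply: the structure's height is 7 ft, not less than 6 ft.
Exception (c) is satisfied on its face — a current Provisional Approval is held; the structure's footprint is 175 sq ft, below the 190 sq ft limit. But applying paragraphs (g)–(h): (g) is engaged — a home-based business operates on the lot. (h) is not engaged (the compliance score is 74 points, short of 99 points), so (g) stands. So (c) is unavailable.
Exception (d) does not apply: there is no Category E Exemption Letter in force.
Exception (e): assembly uses only hand tools; no windows face an adjoining lot — every condition holds. But: (i) operates against (e): the lot is in a historic district. (j) applies (the qualifying period is 55 days, meeting the 55 days threshold), but is overridden by (k): (k) is engaged — a current Schedule 1 Registration is held. (l), which would lift (k), does not operate here — there is no General Approval in force. So (e) is unavailable.
Every exception is unavailable, so the rule governs.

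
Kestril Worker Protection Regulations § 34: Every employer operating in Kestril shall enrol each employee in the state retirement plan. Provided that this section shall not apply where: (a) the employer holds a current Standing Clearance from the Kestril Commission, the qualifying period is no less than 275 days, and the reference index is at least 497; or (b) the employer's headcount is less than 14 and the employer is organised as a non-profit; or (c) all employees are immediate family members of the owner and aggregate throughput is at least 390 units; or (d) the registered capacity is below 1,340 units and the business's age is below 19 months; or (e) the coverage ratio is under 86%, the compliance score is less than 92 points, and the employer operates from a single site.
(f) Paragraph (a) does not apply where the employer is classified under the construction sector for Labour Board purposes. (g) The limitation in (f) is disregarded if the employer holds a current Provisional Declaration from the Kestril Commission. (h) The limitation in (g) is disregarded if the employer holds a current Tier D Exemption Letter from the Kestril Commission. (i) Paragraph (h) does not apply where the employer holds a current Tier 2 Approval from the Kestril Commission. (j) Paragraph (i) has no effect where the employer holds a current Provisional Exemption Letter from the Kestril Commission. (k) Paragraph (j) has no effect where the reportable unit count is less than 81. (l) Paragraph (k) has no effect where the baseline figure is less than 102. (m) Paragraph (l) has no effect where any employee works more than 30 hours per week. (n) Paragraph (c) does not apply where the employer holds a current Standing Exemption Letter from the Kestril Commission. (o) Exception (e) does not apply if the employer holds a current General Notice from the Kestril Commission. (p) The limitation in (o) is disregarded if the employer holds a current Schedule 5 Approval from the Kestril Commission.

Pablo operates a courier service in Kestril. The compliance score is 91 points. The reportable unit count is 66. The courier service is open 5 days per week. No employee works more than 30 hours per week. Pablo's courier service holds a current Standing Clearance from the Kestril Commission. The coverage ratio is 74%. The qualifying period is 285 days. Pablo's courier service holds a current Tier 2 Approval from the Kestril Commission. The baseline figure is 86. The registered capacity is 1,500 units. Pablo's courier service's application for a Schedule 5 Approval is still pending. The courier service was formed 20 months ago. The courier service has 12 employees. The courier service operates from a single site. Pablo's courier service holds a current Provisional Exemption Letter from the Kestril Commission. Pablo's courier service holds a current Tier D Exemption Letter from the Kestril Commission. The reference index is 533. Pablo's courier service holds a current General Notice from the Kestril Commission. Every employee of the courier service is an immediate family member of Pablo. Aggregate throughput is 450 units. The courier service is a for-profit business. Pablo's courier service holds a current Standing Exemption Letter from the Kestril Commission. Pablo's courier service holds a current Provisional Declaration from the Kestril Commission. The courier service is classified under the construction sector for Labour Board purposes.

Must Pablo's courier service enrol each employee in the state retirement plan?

Yes — Pablo's courier service must enrol each employee in the state retirement plan.

Exception (a)'s conditions are all satisfied: a current Standing Clearance is held; the qualifying period is 285 days, meeting the 275 days threshold; the reference index is 533, meeting the 497 threshold. However, paragraphs (f)–(m) must be considered: (f) operates against (a): the courier service is classified under the construction sector. (g) applies (a current Provisional Declaration is held), but is set aside by (h): (h) operates against (g): a current Tier D Exemption Letter is held. (i) would limit (h) — a current Tier 2 Approval is held — but (j) sets (i) aside: (j) operates — a current Provisional Exemption Letter is held. (k) would limit (j) — the reportable unit count is 66, less than the 81 limit — but (l) sets (k) aside: (l) operates against (k): the baseline figure is 86, less than the 102 limit. (m) does not operate here (no employee exceeds 30 hours/week), so (l) stands. (a) is therefore removed.
Exception (b) does not apply: the employer is for-profit.
Exception (c) is satisfied on its face — every employee is an immediate family member; aggregate throughput is 450 units, meeting the 390 units threshold. However, paragraph (n) must be considered: (n) operates — a current Standing Exemption Letter is held. Exception (c) does not apply.
Exception (d) requires that the registered capacity is below 1,340 units; but the registered capacity is 1,500 units, not below 1,340 units, so (d) is unavailable.
All of (e)'s requirements are met (the coverage ratio is 74%, under the 86% limit; the compliance score is 91 points, less than the 92 points limit; the employer operates from a single site). Turning to paragraphs (o)–(p): (o) operates against (e): a current General Notice is held. (p), which would lift (o), is not triggered — there is no Schedule 5 Approval in force. Exception (e) does not apply.
No exception is made out. Pablo's courier service falls within the general rule.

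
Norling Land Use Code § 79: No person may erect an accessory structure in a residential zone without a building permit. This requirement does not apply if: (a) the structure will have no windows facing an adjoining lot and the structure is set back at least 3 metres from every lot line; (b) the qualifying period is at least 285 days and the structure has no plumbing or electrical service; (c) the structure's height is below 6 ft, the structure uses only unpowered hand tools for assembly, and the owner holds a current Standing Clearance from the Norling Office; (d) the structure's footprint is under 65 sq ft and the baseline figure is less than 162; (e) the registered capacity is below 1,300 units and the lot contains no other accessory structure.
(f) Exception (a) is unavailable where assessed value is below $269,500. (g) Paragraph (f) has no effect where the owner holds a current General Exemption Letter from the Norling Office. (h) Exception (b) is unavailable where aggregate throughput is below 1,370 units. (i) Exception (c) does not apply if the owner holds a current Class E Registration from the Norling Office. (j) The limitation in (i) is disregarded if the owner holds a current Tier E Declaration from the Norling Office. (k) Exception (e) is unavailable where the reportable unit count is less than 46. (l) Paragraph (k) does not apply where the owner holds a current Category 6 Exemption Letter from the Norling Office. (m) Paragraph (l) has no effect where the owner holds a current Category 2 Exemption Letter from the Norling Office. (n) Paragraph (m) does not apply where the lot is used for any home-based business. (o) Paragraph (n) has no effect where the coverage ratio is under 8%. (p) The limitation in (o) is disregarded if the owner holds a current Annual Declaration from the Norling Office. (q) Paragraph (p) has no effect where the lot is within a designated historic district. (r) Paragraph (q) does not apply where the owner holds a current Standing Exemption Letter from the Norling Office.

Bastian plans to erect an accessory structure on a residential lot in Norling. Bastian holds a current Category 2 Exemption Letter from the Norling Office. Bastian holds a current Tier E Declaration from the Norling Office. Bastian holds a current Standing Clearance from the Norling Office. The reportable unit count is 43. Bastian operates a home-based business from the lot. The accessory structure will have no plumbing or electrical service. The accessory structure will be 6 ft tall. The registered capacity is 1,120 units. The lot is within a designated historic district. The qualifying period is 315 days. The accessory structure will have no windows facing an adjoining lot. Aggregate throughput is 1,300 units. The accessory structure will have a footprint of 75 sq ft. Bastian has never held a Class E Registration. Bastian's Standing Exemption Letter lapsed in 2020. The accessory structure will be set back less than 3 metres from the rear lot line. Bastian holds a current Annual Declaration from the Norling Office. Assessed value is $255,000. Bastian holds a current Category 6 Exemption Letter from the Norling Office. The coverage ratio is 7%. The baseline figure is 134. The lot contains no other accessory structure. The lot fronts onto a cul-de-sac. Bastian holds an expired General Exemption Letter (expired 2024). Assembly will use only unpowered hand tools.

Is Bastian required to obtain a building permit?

Exception (a) does not apply: the rear setback is under 3 m.
All of (b)'s requirements are met (the qualifying period is 315 days, meeting the 285 days threshold; there is no plumbing or electrical service). However, paragraph (h) must be considered: (h) operates against (b): aggregate throughput is 1,300 units, below the 1,370 units limit. So (b) is unavailable.
Exception (c) does not apply: the structure's height is 6 ft, not below 6 ft.
Exception (d) requires that the structure's footprint is under 65 sq ft; but the structure's footprint is 75 sq ft, not under 65 sq ft, so (d) is unavailable.
Exception (e): the registered capacity is 1,120 units, below the 1,300 units limit; the lot has no other accessory structure — every condition holds. However, paragraphs (k)–(r) must be considered: (k) operates against (e): the reportable unit count is 43, less than the 46 limit. (l) would limit (k) — a current Category 6 Exemption Letter is held — but (m) sets (l) aside: (m) operates against (l): a current Category 2 Exemption Letter is held. (n) would limit (m) — a home-based business operates on the lot — but (o) sets (n) aside: (o) is triggered — the coverage ratio is 7%, under the 8% limit. (p) applies (a current Annual Declaration is held), but is overridden by (q): (q) is engaged — the lot is in a historic district. (r), which would lift (q), is not engaged — there is no Standing Exemption Letter in force. So (e) is unavailable.
None of the exceptions is available; § 79 applies in full.

Yes — Bastian must obtain a building permit.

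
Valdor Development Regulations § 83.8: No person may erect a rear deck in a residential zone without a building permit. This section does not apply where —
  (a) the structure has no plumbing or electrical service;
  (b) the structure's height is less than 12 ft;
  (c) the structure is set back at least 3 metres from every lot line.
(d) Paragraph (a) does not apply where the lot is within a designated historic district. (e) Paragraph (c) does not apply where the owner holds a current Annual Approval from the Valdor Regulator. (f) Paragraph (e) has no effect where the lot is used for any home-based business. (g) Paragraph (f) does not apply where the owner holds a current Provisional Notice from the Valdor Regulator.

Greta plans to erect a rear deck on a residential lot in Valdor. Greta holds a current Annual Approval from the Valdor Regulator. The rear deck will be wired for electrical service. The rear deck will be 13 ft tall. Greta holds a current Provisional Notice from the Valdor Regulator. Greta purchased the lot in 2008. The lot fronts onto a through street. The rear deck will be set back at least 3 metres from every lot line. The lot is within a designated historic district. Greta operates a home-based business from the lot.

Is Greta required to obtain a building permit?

Exception (a) does not apply: electrical service is planned.
Exception (b) does not apply: the structure's height is 13 ft, not less than 12 ft.
Exception (c) is satisfied on its face — the setback is at least 3 m on every side. But: (e) operates — a current Annual Approval is held. (f) would limit (e) — a home-based business operates on the lot — but (g) sets (f) aside: (g) is engaged — a current Provisional Notice is held. (c) is therefore removed.
No exception is made out. Greta falls within the general rule.

Yes — Greta must obtain a building permit.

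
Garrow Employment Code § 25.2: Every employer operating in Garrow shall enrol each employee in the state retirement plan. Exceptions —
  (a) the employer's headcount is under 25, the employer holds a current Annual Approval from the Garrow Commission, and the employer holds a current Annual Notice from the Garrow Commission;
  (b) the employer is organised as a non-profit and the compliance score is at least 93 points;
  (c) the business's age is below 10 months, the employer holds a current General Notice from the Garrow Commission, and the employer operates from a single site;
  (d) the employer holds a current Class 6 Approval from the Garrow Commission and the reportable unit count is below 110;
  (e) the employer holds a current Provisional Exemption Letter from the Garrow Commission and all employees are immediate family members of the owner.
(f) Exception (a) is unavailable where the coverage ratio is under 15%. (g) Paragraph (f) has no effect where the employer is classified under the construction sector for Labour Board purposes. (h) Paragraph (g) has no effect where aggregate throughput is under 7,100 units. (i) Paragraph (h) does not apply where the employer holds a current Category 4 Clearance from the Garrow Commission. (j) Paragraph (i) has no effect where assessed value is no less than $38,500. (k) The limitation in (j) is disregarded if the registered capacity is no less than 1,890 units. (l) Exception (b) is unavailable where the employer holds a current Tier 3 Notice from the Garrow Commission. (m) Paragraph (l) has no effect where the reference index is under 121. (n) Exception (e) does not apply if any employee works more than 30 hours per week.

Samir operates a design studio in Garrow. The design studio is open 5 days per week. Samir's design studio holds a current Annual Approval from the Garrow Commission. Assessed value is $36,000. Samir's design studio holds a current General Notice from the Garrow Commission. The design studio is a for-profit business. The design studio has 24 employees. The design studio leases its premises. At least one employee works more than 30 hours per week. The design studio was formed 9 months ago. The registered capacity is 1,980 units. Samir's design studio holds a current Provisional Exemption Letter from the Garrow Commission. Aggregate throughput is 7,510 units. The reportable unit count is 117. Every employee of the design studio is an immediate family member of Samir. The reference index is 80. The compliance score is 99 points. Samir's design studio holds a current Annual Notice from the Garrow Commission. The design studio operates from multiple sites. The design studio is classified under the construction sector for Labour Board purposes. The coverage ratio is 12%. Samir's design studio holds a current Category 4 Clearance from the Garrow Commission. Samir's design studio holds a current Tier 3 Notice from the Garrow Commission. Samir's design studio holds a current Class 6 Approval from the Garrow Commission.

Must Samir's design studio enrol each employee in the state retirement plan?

No — exception (a) applies; Samir's design studio is not required to enrol each employee in the state retirement plan.

All of (a)'s requirements are met (the employer's headcount is 24, under the 25 limit; a current Annual Approval is held; a current Annual Notice is held). As to paragraphs (f)–(k): (f) would limit (a) — the coverage ratio is 12%, under the 15% limit — but (g) sets (f) aside: (g) operates against (f): the design studio is classified under the construction sector. (h), which would lift (g), is not triggered — aggregate throughput is 7,510 units, not under 7,100 units. Exception (a) stands.
Exception (b) fails — the employer is for-profit.
Exception (c) requires that the employer operates from a single site; but the employer operates from multiple sites, so (c) is unavailable.
Exception (d) fails — the reportable unit count is 117, not below 110.
All of (e)'s requirements are met (a current Provisional Exemption Letter is held; every employee is an immediate family member). But applying paragraph (n): (n) operates against (e): at least one employee exceeds 30 hours/week. Exception (e) does not apply.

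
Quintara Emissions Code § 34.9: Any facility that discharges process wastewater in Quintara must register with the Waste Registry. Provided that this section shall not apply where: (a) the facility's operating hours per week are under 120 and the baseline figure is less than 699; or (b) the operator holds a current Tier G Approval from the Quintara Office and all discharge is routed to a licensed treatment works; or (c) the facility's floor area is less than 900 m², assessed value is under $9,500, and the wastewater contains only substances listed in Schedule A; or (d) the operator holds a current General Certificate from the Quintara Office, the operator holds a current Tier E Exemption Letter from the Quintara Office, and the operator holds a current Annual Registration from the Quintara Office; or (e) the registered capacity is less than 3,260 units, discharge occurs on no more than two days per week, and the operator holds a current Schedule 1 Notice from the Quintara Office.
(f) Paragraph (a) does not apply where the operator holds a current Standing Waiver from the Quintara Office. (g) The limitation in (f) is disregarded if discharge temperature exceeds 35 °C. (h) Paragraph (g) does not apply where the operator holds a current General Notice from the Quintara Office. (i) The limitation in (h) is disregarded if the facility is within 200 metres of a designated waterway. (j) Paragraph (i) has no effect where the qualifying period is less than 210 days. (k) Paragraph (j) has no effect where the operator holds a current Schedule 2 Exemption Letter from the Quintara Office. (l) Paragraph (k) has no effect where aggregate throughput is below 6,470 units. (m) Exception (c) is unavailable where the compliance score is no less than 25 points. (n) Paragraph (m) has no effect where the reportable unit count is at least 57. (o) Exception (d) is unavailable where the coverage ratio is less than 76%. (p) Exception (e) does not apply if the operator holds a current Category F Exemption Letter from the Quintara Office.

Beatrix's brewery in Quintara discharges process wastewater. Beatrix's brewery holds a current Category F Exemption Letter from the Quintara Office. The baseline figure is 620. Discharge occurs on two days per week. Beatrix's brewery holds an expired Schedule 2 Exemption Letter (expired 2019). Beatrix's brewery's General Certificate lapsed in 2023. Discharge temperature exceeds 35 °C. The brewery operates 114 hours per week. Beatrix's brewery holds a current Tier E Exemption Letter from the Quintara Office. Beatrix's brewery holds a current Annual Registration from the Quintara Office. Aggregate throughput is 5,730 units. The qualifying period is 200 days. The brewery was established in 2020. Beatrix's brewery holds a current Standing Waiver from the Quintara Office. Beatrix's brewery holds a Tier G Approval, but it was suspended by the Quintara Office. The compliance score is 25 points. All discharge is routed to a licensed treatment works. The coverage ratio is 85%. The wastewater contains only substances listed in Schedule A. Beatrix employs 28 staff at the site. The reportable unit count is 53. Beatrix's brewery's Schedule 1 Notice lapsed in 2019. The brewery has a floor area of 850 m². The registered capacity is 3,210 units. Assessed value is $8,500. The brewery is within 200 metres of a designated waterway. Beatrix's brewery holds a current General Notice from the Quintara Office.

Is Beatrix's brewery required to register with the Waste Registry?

Yes — Beatrix's brewery must register with the Waste Registry.

Exception (a) is satisfied on its face — the facility's operating hours per week are 114, under the 120 limit; the baseline figure is 620, less than the 699 limit. However, paragraphs (f)–(l) must be considered: (f) operates — a current Standing Waiver is held. (g) would limit (f) — discharge temperature exceeds 35 °C — but (h) sets (g) aside: (h) operates against (g): a current General Notice is held. (i) would limit (h) — the brewery is within 200 m of a designated waterway — but (j) sets (i) aside: (j) is triggered — the qualifying period is 200 days, less than the 210 days limit. (k), which would lift (j), does not operate here — the Schedule 2 Exemption Letter is not current. So (a) is unavailable.
Exception (b) requires that the operator holds a current Tier G Approval from the Quintara Office; but there is no Tier G Approval in force, so (b) is unavailable.
Exception (c)'s conditions are all satisfied: the facility's floor area is 850 m², less than the 900 m² limit; assessed value is $8,500, under the $9,500 limit; the wastewater is Schedule-A-only. However, paragraphs (m)–(n) must be considered: (m) operates — the compliance score is 25 points, meeting the 25 points threshold. (n), which would lift (m), is not triggered — the reportable unit count is 53, short of 57. So (c) is unavailable.
Exception (d) requires that the operator holds a current General Certificate from the Quintara Office; but there is no General Certificate in force, so (d) is unavailable.
Exception (e) does not apply: the Schedule 1 Notice is not current.
No exception applies. The general rule governs.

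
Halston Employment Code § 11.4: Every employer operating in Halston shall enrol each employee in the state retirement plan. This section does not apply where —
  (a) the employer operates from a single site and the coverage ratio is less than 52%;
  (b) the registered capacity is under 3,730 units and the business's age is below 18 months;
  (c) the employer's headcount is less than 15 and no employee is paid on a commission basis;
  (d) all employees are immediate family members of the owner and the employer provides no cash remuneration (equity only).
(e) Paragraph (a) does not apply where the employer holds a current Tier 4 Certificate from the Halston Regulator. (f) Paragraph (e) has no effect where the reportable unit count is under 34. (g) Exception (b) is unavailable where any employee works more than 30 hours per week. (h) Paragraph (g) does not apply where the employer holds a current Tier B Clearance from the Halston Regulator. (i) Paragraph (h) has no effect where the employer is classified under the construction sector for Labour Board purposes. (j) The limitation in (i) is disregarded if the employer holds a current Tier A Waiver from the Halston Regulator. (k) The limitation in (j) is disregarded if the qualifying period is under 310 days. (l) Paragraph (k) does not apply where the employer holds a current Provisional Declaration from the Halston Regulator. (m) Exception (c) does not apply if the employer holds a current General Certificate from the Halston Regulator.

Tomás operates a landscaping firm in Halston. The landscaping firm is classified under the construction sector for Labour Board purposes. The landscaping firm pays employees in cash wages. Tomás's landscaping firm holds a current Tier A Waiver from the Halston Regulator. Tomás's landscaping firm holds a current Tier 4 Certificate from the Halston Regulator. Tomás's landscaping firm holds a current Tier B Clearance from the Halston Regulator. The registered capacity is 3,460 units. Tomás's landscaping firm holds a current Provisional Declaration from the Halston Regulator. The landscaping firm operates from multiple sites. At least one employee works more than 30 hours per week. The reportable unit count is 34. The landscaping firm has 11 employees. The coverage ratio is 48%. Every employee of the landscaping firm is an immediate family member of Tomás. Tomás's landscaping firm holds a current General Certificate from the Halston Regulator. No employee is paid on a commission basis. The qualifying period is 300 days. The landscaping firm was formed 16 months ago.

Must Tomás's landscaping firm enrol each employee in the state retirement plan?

Exception (a) fails — the employer operates from multiple sites.
Exception (b): the registered capacity is 3,460 units, under the 3,730 units limit; the business's age is 16 months, below the 18 months limit — every condition holds. Applying paragraphs (g)–(l): (g) operates (at least one employee exceeds 30 hours/week), but is overridden by (h): (h) operates against (g): a current Tier B Clearance is held. (i) applies (the landscaping firm is classified under the construction sector), but is itself disapplied by (j): (j) operates against (i): a current Tier A Waiver is held. (k) operates (the qualifying period is 300 days, under the 310 days limit), but is overridden by (l): (l) is triggered — a current Provisional Declaration is held. So (b) applies.
Exception (c): the employer's headcount is 11, less than the 15 limit; no employee is paid on commission — every condition holds. However, paragraph (m) must be considered: (m) operates against (c): a current General Certificate is held. Exception (c) does not apply.
Exception (d) fails — employees are paid cash wages.

No — exception (b) applies; Tomás's landscaping firm is not required to enrol each employee in the state retirement plan.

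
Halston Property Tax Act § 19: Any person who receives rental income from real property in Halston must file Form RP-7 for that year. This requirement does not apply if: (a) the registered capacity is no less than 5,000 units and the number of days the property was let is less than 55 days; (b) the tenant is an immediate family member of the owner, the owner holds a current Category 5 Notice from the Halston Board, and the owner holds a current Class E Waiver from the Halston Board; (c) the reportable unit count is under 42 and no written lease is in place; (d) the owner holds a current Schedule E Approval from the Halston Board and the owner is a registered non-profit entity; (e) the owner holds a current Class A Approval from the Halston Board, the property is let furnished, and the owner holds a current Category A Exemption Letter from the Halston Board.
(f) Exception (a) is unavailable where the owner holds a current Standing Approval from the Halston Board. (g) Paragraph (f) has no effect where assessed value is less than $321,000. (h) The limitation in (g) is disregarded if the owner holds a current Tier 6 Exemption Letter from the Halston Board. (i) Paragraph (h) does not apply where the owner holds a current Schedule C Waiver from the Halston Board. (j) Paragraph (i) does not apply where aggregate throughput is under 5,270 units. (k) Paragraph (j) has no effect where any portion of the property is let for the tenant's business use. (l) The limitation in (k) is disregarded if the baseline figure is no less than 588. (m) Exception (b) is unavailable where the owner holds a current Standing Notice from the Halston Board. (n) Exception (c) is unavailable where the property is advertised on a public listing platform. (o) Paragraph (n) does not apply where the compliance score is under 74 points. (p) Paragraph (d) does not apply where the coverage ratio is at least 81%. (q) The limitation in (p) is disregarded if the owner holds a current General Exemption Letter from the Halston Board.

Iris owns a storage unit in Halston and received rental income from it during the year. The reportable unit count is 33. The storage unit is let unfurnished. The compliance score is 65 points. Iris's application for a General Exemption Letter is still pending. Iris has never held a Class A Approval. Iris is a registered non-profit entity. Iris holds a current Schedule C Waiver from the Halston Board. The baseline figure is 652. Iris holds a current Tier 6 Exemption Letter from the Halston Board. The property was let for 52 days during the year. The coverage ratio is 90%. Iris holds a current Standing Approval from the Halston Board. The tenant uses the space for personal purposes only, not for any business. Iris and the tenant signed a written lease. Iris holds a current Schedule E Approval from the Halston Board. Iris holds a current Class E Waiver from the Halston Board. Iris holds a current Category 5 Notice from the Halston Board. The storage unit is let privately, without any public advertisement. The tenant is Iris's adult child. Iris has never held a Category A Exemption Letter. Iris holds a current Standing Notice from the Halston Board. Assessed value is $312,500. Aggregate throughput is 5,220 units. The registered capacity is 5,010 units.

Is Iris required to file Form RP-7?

Yes — Iris must file Form RP-7.

All of (a)'s requirements are met (the registered capacity is 5,010 units, meeting the 5,000 units threshold; the number of days the property was let is 52 days, less than the 55 days limit). However, paragraphs (f)–(l) must be considered: (f) operates — a current Standing Approval is held. (g) would limit (f) — assessed value is $312,500, less than the $321,000 limit — but (h) sets (g) aside: (h) operates against (g): a current Tier 6 Exemption Letter is held. (i) is triggered (a current Schedule C Waiver is held), but is set aside by (j): (j) operates against (i): aggregate throughput is 5,220 units, under the 5,270 units limit. (k), which would lift (j), does not operate here — the space is used for personal purposes only. Exception (a) does not apply.
All of (b)'s requirements are met (the tenant is an immediate family member; a current Category 5 Notice is held; a current Class E Waiver is held). However, paragraph (m) must be considered: (m) operates against (b): a current Standing Notice is held. Exception (b) does not apply.
Exception (c) fails — a written lease is in place.
All of (d)'s requirements are met (a current Schedule E Approval is held; Iris is a registered non-profit). Turning to paragraphs (p)–(q): (p) applies — the coverage ratio is 90%, meeting the 81% threshold. (q) is not engaged (there is no General Exemption Letter in force), so (p) stands. So (d) is unavailable.
Exception (e) fails — the Class A Approval is not current.
No exception displaces § 19.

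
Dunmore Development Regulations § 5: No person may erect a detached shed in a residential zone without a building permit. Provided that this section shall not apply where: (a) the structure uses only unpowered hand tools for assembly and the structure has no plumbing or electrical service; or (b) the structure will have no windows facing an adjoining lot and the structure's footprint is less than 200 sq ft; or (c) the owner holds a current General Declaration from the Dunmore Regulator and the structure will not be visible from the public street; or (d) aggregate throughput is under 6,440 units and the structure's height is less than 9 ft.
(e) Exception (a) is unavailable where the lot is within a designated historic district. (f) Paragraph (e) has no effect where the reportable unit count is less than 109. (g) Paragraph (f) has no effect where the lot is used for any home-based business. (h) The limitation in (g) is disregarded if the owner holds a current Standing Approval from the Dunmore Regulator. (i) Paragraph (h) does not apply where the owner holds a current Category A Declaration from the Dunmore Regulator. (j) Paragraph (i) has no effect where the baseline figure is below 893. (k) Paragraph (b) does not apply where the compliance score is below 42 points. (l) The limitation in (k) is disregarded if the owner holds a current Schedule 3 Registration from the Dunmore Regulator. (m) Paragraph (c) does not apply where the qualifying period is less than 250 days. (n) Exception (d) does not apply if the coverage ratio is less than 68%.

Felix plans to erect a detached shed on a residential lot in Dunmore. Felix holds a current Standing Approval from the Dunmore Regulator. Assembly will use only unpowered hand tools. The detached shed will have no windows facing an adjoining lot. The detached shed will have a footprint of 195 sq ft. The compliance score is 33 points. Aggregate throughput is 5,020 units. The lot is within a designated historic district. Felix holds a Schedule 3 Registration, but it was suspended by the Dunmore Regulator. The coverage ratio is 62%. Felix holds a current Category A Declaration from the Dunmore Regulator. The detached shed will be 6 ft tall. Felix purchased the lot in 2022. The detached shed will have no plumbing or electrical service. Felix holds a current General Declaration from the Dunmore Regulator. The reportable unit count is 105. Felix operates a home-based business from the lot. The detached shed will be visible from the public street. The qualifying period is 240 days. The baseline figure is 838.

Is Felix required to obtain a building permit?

No — exception (a) applies; Felix does not need a building permit.

Exception (a)'s conditions are all satisfied: assembly uses only hand tools; there is no plumbing or electrical service. As to paragraphs (e)–(j): (e) would limit (a) — the lot is in a historic district — but (f) sets (e) aside: (f) operates against (e): the reportable unit count is 105, less than the 109 limit. (g) would limit (f) — a home-based business operates on the lot — but (h) sets (g) aside: (h) operates against (g): a current Standing Approval is held. (i) is engaged (a current Category A Declaration is held), but is overridden by (j): (j) operates against (i): the baseline figure is 838, below the 893 limit. (a) remains available.
Exception (b)'s conditions are all satisfied: no windows face an adjoining lot; the structure's footprint is 195 sq ft, less than the 200 sq ft limit. However, paragraphs (k)–(l) must be considered: (k) operates against (b): the compliance score is 33 points, below the 42 points limit. (l) is inapplicable (no current Schedule 3 Registration is held), so (k) stands. (b) is therefore removed.
Exception (c) fails — the structure will be visible from the street.
All of (d)'s requirements are met (aggregate throughput is 5,020 units, under the 6,440 units limit; the structure's height is 6 ft, less than the 9 ft limit). But: (n) operates against (d): the coverage ratio is 62%, less than the 68% limit. Exception (d) does not apply.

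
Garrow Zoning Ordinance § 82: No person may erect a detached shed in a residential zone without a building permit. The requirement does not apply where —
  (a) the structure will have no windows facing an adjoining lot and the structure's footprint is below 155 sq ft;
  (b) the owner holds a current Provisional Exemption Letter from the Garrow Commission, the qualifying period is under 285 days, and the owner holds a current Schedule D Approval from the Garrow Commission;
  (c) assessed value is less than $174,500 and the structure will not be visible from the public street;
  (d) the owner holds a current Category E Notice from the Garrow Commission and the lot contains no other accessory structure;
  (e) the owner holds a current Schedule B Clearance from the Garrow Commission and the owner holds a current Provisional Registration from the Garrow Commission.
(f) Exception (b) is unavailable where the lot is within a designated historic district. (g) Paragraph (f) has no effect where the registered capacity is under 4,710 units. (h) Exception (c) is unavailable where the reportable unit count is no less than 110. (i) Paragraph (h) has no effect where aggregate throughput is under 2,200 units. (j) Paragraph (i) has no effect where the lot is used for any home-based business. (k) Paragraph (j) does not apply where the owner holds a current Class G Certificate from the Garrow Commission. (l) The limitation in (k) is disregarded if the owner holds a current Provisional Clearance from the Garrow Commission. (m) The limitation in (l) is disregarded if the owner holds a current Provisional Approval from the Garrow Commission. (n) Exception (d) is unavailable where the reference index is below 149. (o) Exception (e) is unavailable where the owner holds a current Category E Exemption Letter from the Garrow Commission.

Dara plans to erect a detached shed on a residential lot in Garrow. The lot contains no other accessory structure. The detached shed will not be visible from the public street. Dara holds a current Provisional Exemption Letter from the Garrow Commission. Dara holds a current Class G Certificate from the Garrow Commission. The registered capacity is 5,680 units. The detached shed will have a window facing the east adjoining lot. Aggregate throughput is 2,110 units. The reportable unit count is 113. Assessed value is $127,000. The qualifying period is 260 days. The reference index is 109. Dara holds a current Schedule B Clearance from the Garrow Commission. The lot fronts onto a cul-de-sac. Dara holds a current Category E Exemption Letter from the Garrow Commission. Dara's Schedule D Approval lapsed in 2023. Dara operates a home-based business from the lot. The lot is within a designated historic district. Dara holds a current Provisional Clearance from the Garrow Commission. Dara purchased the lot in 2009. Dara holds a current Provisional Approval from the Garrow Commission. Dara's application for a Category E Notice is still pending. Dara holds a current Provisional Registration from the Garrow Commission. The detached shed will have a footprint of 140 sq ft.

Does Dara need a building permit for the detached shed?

Exception (a) does not apply: a window faces an adjoining lot.
Exception (b) requires that the owner holds a current Schedule D Approval from the Garrow Commission; but there is no Schedule D Approval in force, so (b) is unavailable.
All of (c)'s requirements are met (assessed value is $127,000, less than the $174,500 limit; the structure will not be visible from the street). As to paragraphs (h)–(m): (h) would limit (c) — the reportable unit count is 113, meeting the 110 threshold — but (i) sets (h) aside: (i) is triggered — aggregate throughput is 2,110 units, under the 2,200 units limit. (j) would limit (i) — a home-based business operates on the lot — but (k) sets (j) aside: (k) operates against (j): a current Class G Certificate is held. (l) would limit (k) — a current Provisional Clearance is held — but (m) sets (l) aside: (m) applies — a current Provisional Approval is held. (c) remains available.
Exception (d) requires that the owner holds a current Category E Notice from the Garrow Commission; but the Category E Notice is not current, so (d) is unavailable.
Exception (e)'s conditions are all satisfied: a current Schedule B Clearance is held; a current Provisional Registration is held. However, paragraph (o) must be considered: (o) operates against (e): a current Category E Exemption Letter is held. Exception (e) does not apply.

No — exception (c) applies; Dara does not need a building permit.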